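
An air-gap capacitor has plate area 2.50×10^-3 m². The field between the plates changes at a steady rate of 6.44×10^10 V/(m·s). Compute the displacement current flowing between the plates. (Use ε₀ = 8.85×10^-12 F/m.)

With a uniform field, Φ_E = EA, so I_d = ε₀ A dE/dt = 1.42×10^-3 A.

1.42×10^-3 A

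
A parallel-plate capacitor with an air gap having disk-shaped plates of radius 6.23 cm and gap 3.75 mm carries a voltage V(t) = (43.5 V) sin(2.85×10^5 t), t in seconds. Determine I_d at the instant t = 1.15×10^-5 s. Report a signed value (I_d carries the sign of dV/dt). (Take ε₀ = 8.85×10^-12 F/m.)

-3.53×10^-4 A

dV/dt = (43.5)(2.85×10^5)·cos(3.2775) = -1.228×10^7 V/s.
I_d = C dV/dt with C = ε₀A/d = (8.85×10^-12)(0.01219)/(3.75×10^-3) = 2.877×10^-11 F, so I_d = (2.877×10^-11)(-1.228×10^7) = -3.53×10^-4 A.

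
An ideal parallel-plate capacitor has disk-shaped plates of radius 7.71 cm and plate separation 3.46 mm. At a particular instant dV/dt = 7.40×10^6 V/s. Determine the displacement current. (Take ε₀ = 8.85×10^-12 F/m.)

3.53×10^-4 A

C = ε₀A/d = (8.85×10^-12)(0.01867)/(3.46×10^-3) = 4.775×10^-11 F.
I_d = C dV/dt = (4.775×10^-11)(7.40×10^6) = 3.53×10^-4 A.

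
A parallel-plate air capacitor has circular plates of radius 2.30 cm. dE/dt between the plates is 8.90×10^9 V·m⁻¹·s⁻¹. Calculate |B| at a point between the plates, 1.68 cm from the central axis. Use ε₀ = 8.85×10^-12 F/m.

8.31×10^-10 T

I_d = ε₀ dΦ_E/dt = ε₀ πR² (dE/dt) = (8.85×10^-12)(1.662×10^-3)(8.90×10^9) = 1.309×10^-4 A through the full plate area.
For r < R the Ampère–Maxwell law gives B(2πr) = μ₀ I_d (r²/R²), so B = μ₀ I_d r/(2πR²) = (4π×10^-7)(1.309×10^-4)(0.0168)/(2π·0.0230²) = 8.31×10^-10 T.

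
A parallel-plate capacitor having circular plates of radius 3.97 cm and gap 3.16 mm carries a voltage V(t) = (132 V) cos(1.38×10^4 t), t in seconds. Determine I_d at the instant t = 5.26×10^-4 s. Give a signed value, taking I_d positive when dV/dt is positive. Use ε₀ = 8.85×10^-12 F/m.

-2.09×10^-5 A

C = ε₀A/d = (8.85×10^-12)(4.951×10^-3)/(3.16×10^-3) = 1.387×10^-11 F. dV/dt = V₀ω·−sin(ωt); at ωt = 7.2588 rad this factor is -0.8280.
I_d = C dV/dt = (1.387×10^-11)(132)(1.38×10^4)(-0.8280) = -2.09×10^-5 A.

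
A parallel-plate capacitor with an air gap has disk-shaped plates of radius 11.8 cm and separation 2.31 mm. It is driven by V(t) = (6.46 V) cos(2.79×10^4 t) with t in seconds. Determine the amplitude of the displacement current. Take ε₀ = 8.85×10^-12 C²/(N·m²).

3.02×10^-5 A

The displacement current equals the conduction current C dV/dt, which peaks at C V₀ ω.
With C = ε₀A/d = (8.85×10^-12)(0.04374)/(2.31×10^-3) = 1.676×10^-10 F and ω = 2.79×10^4 rad/s, I_d,max = (1.676×10^-10)(6.46)(2.79×10^4) = 3.02×10^-5 A.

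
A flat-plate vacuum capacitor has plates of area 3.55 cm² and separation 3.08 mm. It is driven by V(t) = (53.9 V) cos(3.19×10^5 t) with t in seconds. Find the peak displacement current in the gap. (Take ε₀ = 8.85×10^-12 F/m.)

C = ε₀A/d = (8.85×10^-12)(3.55×10^-4)/(3.08×10^-3) = 1.020×10^-12 F; ω = 3.19×10^5 rad/s.
I_d = C dV/dt, so |I_d|_max = C V₀ ω = (1.020×10^-12)(53.9)(3.19×10^5) = 1.75×10^-5 A.

1.75×10^-5 A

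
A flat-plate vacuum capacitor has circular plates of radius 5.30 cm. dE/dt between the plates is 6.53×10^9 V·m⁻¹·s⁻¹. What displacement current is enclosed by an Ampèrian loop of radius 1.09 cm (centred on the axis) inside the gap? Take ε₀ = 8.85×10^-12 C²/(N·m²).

Through the whole plate area (πR² = 8.825×10^-3 m²), I_d = ε₀ πR² dE/dt = 5.100×10^-4 A.
Through an area πr² the displacement current is I_d·(πr²/πR²) = I_d (r/R)² = 2.16×10^-5 A.

2.16×10^-5 A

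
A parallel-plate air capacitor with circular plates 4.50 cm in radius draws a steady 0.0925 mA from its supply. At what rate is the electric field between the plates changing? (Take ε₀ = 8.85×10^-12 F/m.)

Charge continuity gives I_d = I = 9.25×10^-5 A between the plates.
Inverting I_d = ε₀ A dE/dt gives dE/dt = 9.25×10^-5 / (8.85×10^-12 · 6.362×10^-3) = 1.64×10^9 V/(m·s).

1.64×10^9 V/(m·s)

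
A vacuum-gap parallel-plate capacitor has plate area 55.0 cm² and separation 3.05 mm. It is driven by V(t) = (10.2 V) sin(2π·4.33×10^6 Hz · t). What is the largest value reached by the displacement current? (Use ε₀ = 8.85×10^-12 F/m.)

C = ε₀A/d = (8.85×10^-12)(5.50×10^-3)/(3.05×10^-3) = 1.596×10^-11 F; ω = 2πf = 2.721×10^7 rad/s.
I_d = C dV/dt, so |I_d|_max = C V₀ ω = (1.596×10^-11)(10.2)(2.721×10^7) = 4.43×10^-3 A.

4.43×10^-3 A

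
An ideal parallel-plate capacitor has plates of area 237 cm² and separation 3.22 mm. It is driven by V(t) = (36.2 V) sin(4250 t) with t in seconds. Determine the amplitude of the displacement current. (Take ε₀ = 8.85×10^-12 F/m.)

The displacement current equals the conduction current C dV/dt, which peaks at C V₀ ω.
With C = ε₀A/d = (8.85×10^-12)(0.0237)/(3.22×10^-3) = 6.514×10^-11 F and ω = 4250 rad/s, I_d,max = (6.514×10^-11)(36.2)(4250) = 1.00×10^-5 A.

1.00×10^-5 A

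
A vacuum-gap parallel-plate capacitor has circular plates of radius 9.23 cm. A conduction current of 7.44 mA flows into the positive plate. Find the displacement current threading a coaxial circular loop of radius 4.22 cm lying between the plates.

1.56×10^-3 A

By continuity the displacement current in the gap matches the conduction current: I_d = 7.44×10^-3 A.
Through an area πr² the displacement current is I_d·(πr²/πR²) = I_d (r/R)² = 1.56×10^-3 A.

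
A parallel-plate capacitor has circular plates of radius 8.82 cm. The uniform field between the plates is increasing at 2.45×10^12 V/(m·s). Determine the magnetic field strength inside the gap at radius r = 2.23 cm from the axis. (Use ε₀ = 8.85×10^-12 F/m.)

Total displacement current: I_d = ε₀(πR²)(dE/dt) = (8.85×10^-12)(0.02444)(2.45×10^12) = 0.5299 A.
∮B·dl = μ₀ I_d,enc with I_d,enc = I_d r²/R² = 0.03387 A; so B = μ₀ I_d,enc/(2πr) = 3.04×10^-7 T.

3.04×10^-7 T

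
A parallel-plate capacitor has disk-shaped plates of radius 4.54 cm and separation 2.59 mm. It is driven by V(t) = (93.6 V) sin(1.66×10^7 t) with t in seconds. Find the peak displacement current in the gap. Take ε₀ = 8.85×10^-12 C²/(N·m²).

0.0344 A

(dE/dt)_max = V₀ω/d = 5.999×10^11 V/(m·s); ω = 1.66×10^7 rad/s.
I_d,max = ε₀ A (dE/dt)_max = (8.85×10^-12)(6.475×10^-3)(5.999×10^11) = 0.0344 A.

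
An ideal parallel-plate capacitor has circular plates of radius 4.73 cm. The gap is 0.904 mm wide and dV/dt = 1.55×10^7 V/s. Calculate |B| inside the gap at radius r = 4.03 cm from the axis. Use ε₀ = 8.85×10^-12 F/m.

3.84×10^-9 T

With E = V/d, dE/dt = 1.715×10^10 V/(m·s) and πR² = 7.029×10^-3 m², giving I_d = ε₀ πR² dE/dt = 1.067×10^-3 A.
∮B·dl = μ₀ I_d,enc with I_d,enc = I_d r²/R² = 7.746×10^-4 A; so B = μ₀ I_d,enc/(2πr) = 3.84×10^-9 T.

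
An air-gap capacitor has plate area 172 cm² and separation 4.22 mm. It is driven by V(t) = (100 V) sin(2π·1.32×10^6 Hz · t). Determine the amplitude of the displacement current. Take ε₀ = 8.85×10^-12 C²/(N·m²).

C = ε₀A/d = (8.85×10^-12)(0.0172)/(4.22×10^-3) = 3.607×10^-11 F; ω = 2πf = 8.294×10^6 rad/s.
I_d = C dV/dt, so |I_d|_max = C V₀ ω = (3.607×10^-11)(100)(8.294×10^6) = 0.0299 A.

0.0299 A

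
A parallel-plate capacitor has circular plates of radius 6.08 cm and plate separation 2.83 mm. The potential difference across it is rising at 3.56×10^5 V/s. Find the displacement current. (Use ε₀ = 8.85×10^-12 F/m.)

1.29×10^-5 A

C = ε₀A/d = (8.85×10^-12)(0.01161)/(2.83×10^-3) = 3.631×10^-11 F.
I_d = C dV/dt = (3.631×10^-11)(3.56×10^5) = 1.29×10^-5 A.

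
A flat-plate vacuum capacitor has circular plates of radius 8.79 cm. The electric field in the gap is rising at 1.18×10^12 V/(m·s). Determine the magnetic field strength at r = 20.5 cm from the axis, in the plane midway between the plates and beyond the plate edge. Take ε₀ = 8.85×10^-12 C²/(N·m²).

Total displacement current: I_d = ε₀(πR²)(dE/dt) = (8.85×10^-12)(0.02427)(1.18×10^12) = 0.2535 A.
For r ≥ R the full I_d is enclosed: B = μ₀ I_d/(2πr) = (4π×10^-7)(0.2535)/(2π·0.205) = 2.47×10^-7 T.

2.47×10^-7 T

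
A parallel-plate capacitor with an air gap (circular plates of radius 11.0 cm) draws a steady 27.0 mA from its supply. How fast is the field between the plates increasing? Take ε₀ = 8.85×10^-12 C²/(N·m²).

By continuity, I_d in the gap equals the 27.0 mA flowing in the wire.
Then dE/dt = I_d/(ε₀A) = 8.03×10^10 V/(m·s).

8.03×10^10 V/(m·s)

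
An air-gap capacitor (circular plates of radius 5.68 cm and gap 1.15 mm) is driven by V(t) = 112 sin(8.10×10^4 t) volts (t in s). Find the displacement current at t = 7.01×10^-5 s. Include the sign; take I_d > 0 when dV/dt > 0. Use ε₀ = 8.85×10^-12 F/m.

dV/dt = (112)(8.10×10^4)·cos(5.6781) = 7.461×10^6 V/s.
I_d = C dV/dt with C = ε₀A/d = (8.85×10^-12)(0.01014)/(1.15×10^-3) = 7.803×10^-11 F, so I_d = (7.803×10^-11)(7.461×10^6) = 5.82×10^-4 A.

5.82×10^-4 A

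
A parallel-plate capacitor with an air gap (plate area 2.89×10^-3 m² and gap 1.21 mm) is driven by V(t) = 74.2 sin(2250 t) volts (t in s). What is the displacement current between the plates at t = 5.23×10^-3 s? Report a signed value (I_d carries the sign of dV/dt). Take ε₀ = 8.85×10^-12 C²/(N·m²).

2.46×10^-6 A

dE/dt = (V₀ω/d)·cos(ωt) with ωt = 11.7675 rad: (74.2)(2250)(0.6975)/(1.21×10^-3) = 9.624×10^7 V/(m·s).
I_d = ε₀ A dE/dt = (8.85×10^-12)(2.89×10^-3)(9.624×10^7) = 2.46×10^-6 A.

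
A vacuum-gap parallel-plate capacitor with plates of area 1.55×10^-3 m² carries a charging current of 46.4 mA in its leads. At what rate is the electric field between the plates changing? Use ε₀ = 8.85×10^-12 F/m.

By continuity, I_d in the gap equals the 46.4 mA flowing in the wire.
Inverting I_d = ε₀ A dE/dt gives dE/dt = 0.0464 / (8.85×10^-12 · 1.55×10^-3) = 3.38×10^12 V/(m·s).

3.38×10^12 V/(m·s)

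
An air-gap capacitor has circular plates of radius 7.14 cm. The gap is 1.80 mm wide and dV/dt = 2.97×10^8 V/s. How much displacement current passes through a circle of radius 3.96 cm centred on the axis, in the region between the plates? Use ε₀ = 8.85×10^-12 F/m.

7.19×10^-3 A

I_d = C dV/dt with C = ε₀πR²/d = 7.877×10^-11 F, so I_d = (7.877×10^-11)(2.97×10^8) = 0.02339 A.
The field is uniform, so I_d,enc = I_d (r/R)² = (0.02339)(3.96/7.14)² = 7.19×10^-3 A.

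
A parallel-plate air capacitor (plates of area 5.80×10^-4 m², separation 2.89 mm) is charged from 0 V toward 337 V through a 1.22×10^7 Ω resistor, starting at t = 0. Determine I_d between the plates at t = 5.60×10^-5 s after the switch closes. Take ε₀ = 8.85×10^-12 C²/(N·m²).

C = ε₀A/d = (8.85×10^-12)(5.80×10^-4)/(2.89×10^-3) = 1.776×10^-12 F and τ = RC = 2.167×10^-5 s. I_d in the gap equals the RC charging current.
I_d(t) = (V₀/R) e^(−t/τ) = 2.762×10^-5 · e^(−2.584) = 2.08×10^-6 A.

2.08×10^-6 A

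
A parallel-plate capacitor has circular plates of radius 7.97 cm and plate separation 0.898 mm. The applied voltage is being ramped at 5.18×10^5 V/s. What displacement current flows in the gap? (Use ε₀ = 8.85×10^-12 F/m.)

1.02×10^-4 A

The displacement current equals the charging current C dV/dt. With C = ε₀A/d = (8.85×10^-12)(0.01996)/(8.98×10^-4) = 1.967×10^-10 F, I_d = (1.967×10^-10)(5.18×10^5) = 1.02×10^-4 A.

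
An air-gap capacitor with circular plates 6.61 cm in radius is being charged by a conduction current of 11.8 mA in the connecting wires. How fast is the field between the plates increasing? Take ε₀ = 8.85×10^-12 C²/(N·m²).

9.71×10^10 V/(m·s)

The displacement current between the plates equals the conduction current, I_d = 11.8 mA.
Since I_d = ε₀ A dE/dt, dE/dt = I_d/(ε₀A) = (0.0118)/((8.85×10^-12)(0.01373)) = 9.71×10^10 V/(m·s).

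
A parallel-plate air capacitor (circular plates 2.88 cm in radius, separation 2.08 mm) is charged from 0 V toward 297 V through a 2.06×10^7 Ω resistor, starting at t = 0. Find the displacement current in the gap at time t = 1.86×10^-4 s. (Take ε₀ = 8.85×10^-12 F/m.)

With C = ε₀A/d = (8.85×10^-12)(2.606×10^-3)/(2.08×10^-3) = 1.109×10^-11 F, the time constant is τ = RC = 2.285×10^-4 s, so t/τ = 0.8140 and e^(−t/τ) = 0.4431.
I_d = I_cond = (V₀/R) e^(−t/τ) = (1.442×10^-5)(0.4431) = 6.39×10^-6 A.

6.39×10^-6 A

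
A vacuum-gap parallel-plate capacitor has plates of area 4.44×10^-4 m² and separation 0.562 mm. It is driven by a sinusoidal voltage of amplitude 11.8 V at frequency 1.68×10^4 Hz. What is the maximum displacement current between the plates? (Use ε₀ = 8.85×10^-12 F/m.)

8.71×10^-6 A

The displacement current equals the conduction current C dV/dt, which peaks at C V₀ ω.
With C = ε₀A/d = (8.85×10^-12)(4.44×10^-4)/(5.62×10^-4) = 6.992×10^-12 F and ω = 2πf = 1.056×10^5 rad/s, I_d,max = (6.992×10^-12)(11.8)(1.056×10^5) = 8.71×10^-6 A.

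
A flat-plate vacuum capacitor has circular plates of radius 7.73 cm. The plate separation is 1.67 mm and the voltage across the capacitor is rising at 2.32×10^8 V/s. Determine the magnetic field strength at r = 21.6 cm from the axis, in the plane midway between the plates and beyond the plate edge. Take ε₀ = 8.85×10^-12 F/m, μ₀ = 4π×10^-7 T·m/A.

I_d = C dV/dt with C = ε₀πR²/d = 9.947×10^-11 F, so I_d = (9.947×10^-11)(2.32×10^8) = 0.02308 A.
With r > R the enclosed displacement current is the full I_d; B = μ₀ I_d / (2πr) = 2.14×10^-8 T.

2.14×10^-8 T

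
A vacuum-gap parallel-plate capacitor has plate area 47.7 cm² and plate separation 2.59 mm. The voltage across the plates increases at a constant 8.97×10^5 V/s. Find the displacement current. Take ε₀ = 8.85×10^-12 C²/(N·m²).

1.46×10^-5 A

The field between the plates is E = V/d, so dE/dt = (8.97×10^5)/(2.59×10^-3 m) = 3.463×10^8 V/(m·s).
I_d = ε₀ A (dE/dt) = (8.85×10^-12)(4.77×10^-3)(3.463×10^8) = 1.46×10^-5 A.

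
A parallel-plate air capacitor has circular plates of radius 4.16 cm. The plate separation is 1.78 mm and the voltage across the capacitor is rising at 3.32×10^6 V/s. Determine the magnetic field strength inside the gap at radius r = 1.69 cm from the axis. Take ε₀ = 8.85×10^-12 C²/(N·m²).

1.75×10^-10 T

dE/dt = (dV/dt)/d = 1.865×10^9 V/(m·s); I_d = ε₀(πR²)(dE/dt) = (8.85×10^-12)(5.437×10^-3)(1.865×10^9) = 8.974×10^-5 A.
∮B·dl = μ₀ I_d,enc with I_d,enc = I_d r²/R² = 1.481×10^-5 A; so B = μ₀ I_d,enc/(2πr) = 1.75×10^-10 T.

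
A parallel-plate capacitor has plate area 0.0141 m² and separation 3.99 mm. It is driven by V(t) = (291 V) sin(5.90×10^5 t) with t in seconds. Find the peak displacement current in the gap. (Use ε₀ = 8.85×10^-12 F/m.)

5.37×10^-3 A

The displacement current equals the conduction current C dV/dt, which peaks at C V₀ ω.
With C = ε₀A/d = (8.85×10^-12)(0.0141)/(3.99×10^-3) = 3.127×10^-11 F and ω = 5.90×10^5 rad/s, I_d,max = (3.127×10^-11)(291)(5.90×10^5) = 5.37×10^-3 A.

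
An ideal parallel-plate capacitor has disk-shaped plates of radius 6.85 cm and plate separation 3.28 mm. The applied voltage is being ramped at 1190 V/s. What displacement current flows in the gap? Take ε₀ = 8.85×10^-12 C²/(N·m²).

4.73×10^-8 A

The field between the plates is E = V/d, so dE/dt = (1190)/(3.28×10^-3 m) = 3.628×10^5 V/(m·s).
I_d = ε₀ A (dE/dt) = (8.85×10^-12)(0.01474)(3.628×10^5) = 4.73×10^-8 A.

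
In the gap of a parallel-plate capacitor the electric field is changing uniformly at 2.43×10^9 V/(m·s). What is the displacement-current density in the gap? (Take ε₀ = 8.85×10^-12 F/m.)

0.0215 A/m²

J_d = ε₀ dE/dt = (8.85×10^-12)(2.43×10^9) = 0.0215 A/m².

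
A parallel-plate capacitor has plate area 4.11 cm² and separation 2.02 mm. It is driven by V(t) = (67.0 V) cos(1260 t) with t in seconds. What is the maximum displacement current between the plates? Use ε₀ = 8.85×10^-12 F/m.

(dE/dt)_max = V₀ω/d = 4.179×10^7 V/(m·s); ω = 1260 rad/s.
I_d,max = ε₀ A (dE/dt)_max = (8.85×10^-12)(4.11×10^-4)(4.179×10^7) = 1.52×10^-7 A.

1.52×10^-7 A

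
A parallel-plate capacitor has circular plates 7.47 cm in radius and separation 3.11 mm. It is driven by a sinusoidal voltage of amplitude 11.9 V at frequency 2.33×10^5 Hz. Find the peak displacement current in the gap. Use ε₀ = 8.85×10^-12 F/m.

C = ε₀A/d = (8.85×10^-12)(0.01753)/(3.11×10^-3) = 4.988×10^-11 F; ω = 2πf = 1.464×10^6 rad/s.
I_d = C dV/dt, so |I_d|_max = C V₀ ω = (4.988×10^-11)(11.9)(1.464×10^6) = 8.69×10^-4 A.

8.69×10^-4 A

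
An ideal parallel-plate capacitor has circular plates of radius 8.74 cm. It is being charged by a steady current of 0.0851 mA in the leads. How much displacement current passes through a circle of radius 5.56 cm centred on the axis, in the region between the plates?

No conduction current crosses the gap, so I_d there equals the 8.51×10^-5 A in the leads.
Through an area πr² the displacement current is I_d·(πr²/πR²) = I_d (r/R)² = 3.44×10^-5 A.

3.44×10^-5 A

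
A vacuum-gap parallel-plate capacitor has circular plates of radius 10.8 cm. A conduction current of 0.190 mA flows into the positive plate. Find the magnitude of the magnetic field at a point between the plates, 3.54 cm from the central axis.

1.15×10^-10 T

By continuity the displacement current in the gap matches the conduction current: I_d = 1.90×10^-4 A.
For r < R the Ampère–Maxwell law gives B(2πr) = μ₀ I_d (r²/R²), so B = μ₀ I_d r/(2πR²) = (4π×10^-7)(1.90×10^-4)(0.0354)/(2π·0.108²) = 1.15×10^-10 T.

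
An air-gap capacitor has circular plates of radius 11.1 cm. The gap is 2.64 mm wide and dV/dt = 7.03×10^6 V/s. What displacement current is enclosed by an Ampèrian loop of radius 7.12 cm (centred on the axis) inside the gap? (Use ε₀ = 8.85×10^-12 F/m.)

3.75×10^-4 A

With E = V/d, dE/dt = 2.663×10^9 V/(m·s) and πR² = 0.03871 m², giving I_d = ε₀ πR² dE/dt = 9.123×10^-4 A.
The field is uniform, so I_d,enc = I_d (r/R)² = (9.123×10^-4)(7.12/11.1)² = 3.75×10^-4 A.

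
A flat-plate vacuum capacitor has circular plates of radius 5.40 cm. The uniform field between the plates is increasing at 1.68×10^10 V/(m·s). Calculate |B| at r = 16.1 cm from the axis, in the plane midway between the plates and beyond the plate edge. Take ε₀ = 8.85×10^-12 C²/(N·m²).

1.69×10^-9 T

Through the whole plate area (πR² = 9.161×10^-3 m²), I_d = ε₀ πR² dE/dt = 1.362×10^-3 A.
Outside the plates the loop encloses all of I_d, so B·2πr = μ₀ I_d and B = 1.69×10^-9 T.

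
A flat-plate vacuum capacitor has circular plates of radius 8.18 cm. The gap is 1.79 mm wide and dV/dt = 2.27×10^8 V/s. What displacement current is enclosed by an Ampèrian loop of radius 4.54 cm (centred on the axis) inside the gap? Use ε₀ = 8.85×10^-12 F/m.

I_d = C dV/dt with C = ε₀πR²/d = 1.039×10^-10 F, so I_d = (1.039×10^-10)(2.27×10^8) = 0.02359 A.
Through an area πr² the displacement current is I_d·(πr²/πR²) = I_d (r/R)² = 7.27×10^-3 A.

7.27×10^-3 A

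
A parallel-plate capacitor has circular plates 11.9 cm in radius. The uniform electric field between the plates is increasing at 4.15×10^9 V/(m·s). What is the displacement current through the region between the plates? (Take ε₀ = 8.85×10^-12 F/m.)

1.63×10^-3 A

With a uniform field, Φ_E = EA, so I_d = ε₀ A dE/dt = 1.63×10^-3 A.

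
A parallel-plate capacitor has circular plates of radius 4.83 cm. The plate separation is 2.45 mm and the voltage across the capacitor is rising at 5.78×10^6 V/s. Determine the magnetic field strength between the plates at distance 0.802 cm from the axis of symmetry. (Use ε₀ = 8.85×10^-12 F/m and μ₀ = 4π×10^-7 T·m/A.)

dE/dt = (dV/dt)/d = 2.359×10^9 V/(m·s); I_d = ε₀(πR²)(dE/dt) = (8.85×10^-12)(7.329×10^-3)(2.359×10^9) = 1.530×10^-4 A.
For r < R the Ampère–Maxwell law gives B(2πr) = μ₀ I_d (r²/R²), so B = μ₀ I_d r/(2πR²) = (4π×10^-7)(1.530×10^-4)(8.02×10^-3)/(2π·0.0483²) = 1.05×10^-10 T.

1.05×10^-10 T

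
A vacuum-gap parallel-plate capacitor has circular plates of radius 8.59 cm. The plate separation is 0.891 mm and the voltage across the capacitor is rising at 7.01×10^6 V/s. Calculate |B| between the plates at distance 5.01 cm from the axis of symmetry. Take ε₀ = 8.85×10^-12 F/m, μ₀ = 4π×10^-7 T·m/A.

2.19×10^-9 T

dE/dt = (dV/dt)/d = 7.868×10^9 V/(m·s); I_d = ε₀(πR²)(dE/dt) = (8.85×10^-12)(0.02318)(7.868×10^9) = 1.614×10^-3 A.
∮B·dl = μ₀ I_d,enc with I_d,enc = I_d r²/R² = 5.490×10^-4 A; so B = μ₀ I_d,enc/(2πr) = 2.19×10^-9 T.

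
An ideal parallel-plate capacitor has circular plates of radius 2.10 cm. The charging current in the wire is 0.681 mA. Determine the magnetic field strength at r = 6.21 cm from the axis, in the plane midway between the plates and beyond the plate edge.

By continuity the displacement current in the gap matches the conduction current: I_d = 6.81×10^-4 A.
For r ≥ R the full I_d is enclosed: B = μ₀ I_d/(2πr) = (4π×10^-7)(6.81×10^-4)/(2π·0.0621) = 2.19×10^-9 T.

2.19×10^-9 T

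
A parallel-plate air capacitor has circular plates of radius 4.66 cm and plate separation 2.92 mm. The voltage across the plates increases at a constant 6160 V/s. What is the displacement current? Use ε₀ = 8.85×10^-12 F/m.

1.27×10^-7 A

The displacement current equals the charging current C dV/dt. With C = ε₀A/d = (8.85×10^-12)(6.822×10^-3)/(2.92×10^-3) = 2.068×10^-11 F, I_d = (2.068×10^-11)(6160) = 1.27×10^-7 A.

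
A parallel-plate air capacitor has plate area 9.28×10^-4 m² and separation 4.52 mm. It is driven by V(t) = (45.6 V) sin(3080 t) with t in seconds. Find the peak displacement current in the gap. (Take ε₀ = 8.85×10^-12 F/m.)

2.55×10^-7 A

(dE/dt)_max = V₀ω/d = 3.107×10^7 V/(m·s); ω = 3080 rad/s.
I_d,max = ε₀ A (dE/dt)_max = (8.85×10^-12)(9.28×10^-4)(3.107×10^7) = 2.55×10^-7 A.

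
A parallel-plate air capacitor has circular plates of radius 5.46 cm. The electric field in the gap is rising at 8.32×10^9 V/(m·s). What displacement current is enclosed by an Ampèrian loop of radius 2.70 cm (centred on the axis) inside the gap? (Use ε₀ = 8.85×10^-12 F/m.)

1.69×10^-4 A

I_d = ε₀ dΦ_E/dt = ε₀ πR² (dE/dt) = (8.85×10^-12)(9.366×10^-3)(8.32×10^9) = 6.896×10^-4 A through the full plate area.
The field is uniform, so I_d,enc = I_d (r/R)² = (6.896×10^-4)(2.70/5.46)² = 1.69×10^-4 A.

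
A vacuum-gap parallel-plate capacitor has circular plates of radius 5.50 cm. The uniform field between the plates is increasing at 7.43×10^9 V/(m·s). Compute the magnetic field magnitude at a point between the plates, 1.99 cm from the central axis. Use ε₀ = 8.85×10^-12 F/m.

8.22×10^-10 T

Total displacement current: I_d = ε₀(πR²)(dE/dt) = (8.85×10^-12)(9.503×10^-3)(7.43×10^9) = 6.249×10^-4 A.
∮B·dl = μ₀ I_d,enc with I_d,enc = I_d r²/R² = 8.181×10^-5 A; so B = μ₀ I_d,enc/(2πr) = 8.22×10^-10 T.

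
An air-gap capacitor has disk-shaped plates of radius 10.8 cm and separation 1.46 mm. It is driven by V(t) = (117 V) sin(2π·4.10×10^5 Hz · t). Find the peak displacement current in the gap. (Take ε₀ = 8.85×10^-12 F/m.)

The displacement current equals the conduction current C dV/dt, which peaks at C V₀ ω.
With C = ε₀A/d = (8.85×10^-12)(0.03664)/(1.46×10^-3) = 2.221×10^-10 F and ω = 2πf = 2.576×10^6 rad/s, I_d,max = (2.221×10^-10)(117)(2.576×10^6) = 0.0669 A.

0.0669 A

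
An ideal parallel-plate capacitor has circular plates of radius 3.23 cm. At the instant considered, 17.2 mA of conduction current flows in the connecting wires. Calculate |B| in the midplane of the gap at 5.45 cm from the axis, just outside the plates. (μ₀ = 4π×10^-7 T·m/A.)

Between the plates the displacement current equals the wire current: I_d = 17.2 mA = 0.0172 A.
With r > R the enclosed displacement current is the full I_d; B = μ₀ I_d / (2πr) = 6.31×10^-8 T.

6.31×10^-8 T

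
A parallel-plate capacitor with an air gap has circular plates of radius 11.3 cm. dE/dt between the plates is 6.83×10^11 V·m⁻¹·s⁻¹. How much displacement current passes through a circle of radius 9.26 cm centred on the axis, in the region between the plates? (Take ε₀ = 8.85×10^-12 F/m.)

0.163 A

I_d = ε₀ dΦ_E/dt = ε₀ πR² (dE/dt) = (8.85×10^-12)(0.04011)(6.83×10^11) = 0.2424 A through the full plate area.
The field is uniform, so I_d,enc = I_d (r/R)² = (0.2424)(9.26/11.3)² = 0.163 A.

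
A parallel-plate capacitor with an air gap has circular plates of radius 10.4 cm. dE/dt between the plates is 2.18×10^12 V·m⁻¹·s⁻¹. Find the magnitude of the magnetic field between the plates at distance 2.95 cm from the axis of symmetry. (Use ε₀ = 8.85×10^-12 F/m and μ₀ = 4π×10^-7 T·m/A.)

3.58×10^-7 T

I_d = ε₀ dΦ_E/dt = ε₀ πR² (dE/dt) = (8.85×10^-12)(0.03398)(2.18×10^12) = 0.6556 A through the full plate area.
For r < R the Ampère–Maxwell law gives B(2πr) = μ₀ I_d (r²/R²), so B = μ₀ I_d r/(2πR²) = (4π×10^-7)(0.6556)(0.0295)/(2π·0.104²) = 3.58×10^-7 T.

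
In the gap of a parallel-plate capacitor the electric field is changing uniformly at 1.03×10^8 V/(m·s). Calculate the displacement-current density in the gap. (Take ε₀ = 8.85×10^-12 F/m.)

J_d = ε₀ ∂E/∂t, so J_d = 9.12×10^-4 A/m².

9.12×10^-4 A/m²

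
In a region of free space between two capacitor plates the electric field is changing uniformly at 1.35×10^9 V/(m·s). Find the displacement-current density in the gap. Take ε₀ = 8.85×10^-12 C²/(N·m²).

The displacement-current density is ε₀ ∂E/∂t = (8.85×10^-12)(1.35×10^9) = 0.0119 A/m².

0.0119 A/m²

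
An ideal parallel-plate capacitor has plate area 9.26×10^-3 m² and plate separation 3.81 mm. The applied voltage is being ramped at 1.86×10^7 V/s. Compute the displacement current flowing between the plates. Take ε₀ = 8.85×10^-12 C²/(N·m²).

4.00×10^-4 A

E = V/d so dE/dt = (dV/dt)/d = 4.882×10^9 V/(m·s), and I_d = ε₀ A dE/dt = (8.85×10^-12)(9.26×10^-3)(4.882×10^9) = 4.00×10^-4 A.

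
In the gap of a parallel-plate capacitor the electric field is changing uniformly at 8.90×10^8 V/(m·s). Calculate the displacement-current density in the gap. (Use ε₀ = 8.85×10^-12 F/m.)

7.88×10^-3 A/m²

J_d = ε₀ ∂E/∂t, so J_d = 7.88×10^-3 A/m².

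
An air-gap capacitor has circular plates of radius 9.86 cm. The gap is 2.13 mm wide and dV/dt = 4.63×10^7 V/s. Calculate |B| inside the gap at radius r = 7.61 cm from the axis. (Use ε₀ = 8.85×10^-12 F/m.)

9.20×10^-9 T

With E = V/d, dE/dt = 2.174×10^10 V/(m·s) and πR² = 0.03054 m², giving I_d = ε₀ πR² dE/dt = 5.876×10^-3 A.
∮B·dl = μ₀ I_d,enc with I_d,enc = I_d r²/R² = 3.500×10^-3 A; so B = μ₀ I_d,enc/(2πr) = 9.20×10^-9 T.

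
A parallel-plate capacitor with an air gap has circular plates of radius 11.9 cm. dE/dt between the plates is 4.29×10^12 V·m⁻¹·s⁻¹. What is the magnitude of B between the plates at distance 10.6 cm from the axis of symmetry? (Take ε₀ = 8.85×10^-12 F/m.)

2.53×10^-6 T

Through the whole plate area (πR² = 0.04449 m²), I_d = ε₀ πR² dE/dt = 1.689 A.
For r < R the Ampère–Maxwell law gives B(2πr) = μ₀ I_d (r²/R²), so B = μ₀ I_d r/(2πR²) = (4π×10^-7)(1.689)(0.106)/(2π·0.119²) = 2.53×10^-6 T.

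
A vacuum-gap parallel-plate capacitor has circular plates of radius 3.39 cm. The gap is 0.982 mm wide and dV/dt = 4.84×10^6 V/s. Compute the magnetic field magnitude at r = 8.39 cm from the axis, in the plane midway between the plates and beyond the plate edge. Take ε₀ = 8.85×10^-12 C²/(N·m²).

3.75×10^-10 T

I_d = C dV/dt with C = ε₀πR²/d = 3.253×10^-11 F, so I_d = (3.253×10^-11)(4.84×10^6) = 1.574×10^-4 A.
For r ≥ R the full I_d is enclosed: B = μ₀ I_d/(2πr) = (4π×10^-7)(1.574×10^-4)/(2π·0.0839) = 3.75×10^-10 T.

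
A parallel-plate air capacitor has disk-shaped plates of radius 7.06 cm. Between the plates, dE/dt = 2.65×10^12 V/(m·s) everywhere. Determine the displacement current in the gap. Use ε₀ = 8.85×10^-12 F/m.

The displacement current is ε₀ times dΦ_E/dt = ε₀ A dE/dt = (8.85×10^-12)(0.01566)(2.65×10^12) = 0.367 A.

0.367 A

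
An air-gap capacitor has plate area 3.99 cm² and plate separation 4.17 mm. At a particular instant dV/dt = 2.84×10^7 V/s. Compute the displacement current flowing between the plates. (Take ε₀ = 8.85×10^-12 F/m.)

2.40×10^-5 A

The displacement current equals the charging current C dV/dt. With C = ε₀A/d = (8.85×10^-12)(3.99×10^-4)/(4.17×10^-3) = 8.468×10^-13 F, I_d = (8.468×10^-13)(2.84×10^7) = 2.40×10^-5 A.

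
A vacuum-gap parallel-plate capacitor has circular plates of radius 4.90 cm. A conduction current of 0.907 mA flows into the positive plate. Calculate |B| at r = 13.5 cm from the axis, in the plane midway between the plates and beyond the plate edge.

By continuity the displacement current in the gap matches the conduction current: I_d = 9.07×10^-4 A.
With r > R the enclosed displacement current is the full I_d; B = μ₀ I_d / (2πr) = 1.34×10^-9 T.

1.34×10^-9 T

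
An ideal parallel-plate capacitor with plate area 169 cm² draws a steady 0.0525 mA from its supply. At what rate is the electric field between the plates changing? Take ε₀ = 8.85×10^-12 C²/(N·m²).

Charge continuity gives I_d = I = 5.25×10^-5 A between the plates.
Inverting I_d = ε₀ A dE/dt gives dE/dt = 5.25×10^-5 / (8.85×10^-12 · 0.0169) = 3.51×10^8 V/(m·s).

3.51×10^8 V/(m·s)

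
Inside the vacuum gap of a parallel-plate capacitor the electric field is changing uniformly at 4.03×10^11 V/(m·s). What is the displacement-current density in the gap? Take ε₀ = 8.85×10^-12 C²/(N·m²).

3.57 A/m²

The displacement-current density is ε₀ ∂E/∂t = (8.85×10^-12)(4.03×10^11) = 3.57 A/m².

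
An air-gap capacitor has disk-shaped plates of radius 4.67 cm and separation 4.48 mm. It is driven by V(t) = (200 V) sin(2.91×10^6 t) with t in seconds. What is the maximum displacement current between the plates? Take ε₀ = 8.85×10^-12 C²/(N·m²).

(dE/dt)_max = V₀ω/d = 1.299×10^11 V/(m·s); ω = 2.91×10^6 rad/s.
I_d,max = ε₀ A (dE/dt)_max = (8.85×10^-12)(6.851×10^-3)(1.299×10^11) = 7.88×10^-3 A.

7.88×10^-3 A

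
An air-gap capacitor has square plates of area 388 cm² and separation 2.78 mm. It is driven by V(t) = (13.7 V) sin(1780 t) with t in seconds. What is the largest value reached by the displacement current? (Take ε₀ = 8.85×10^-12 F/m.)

3.01×10^-6 A

C = ε₀A/d = (8.85×10^-12)(0.0388)/(2.78×10^-3) = 1.235×10^-10 F; ω = 1780 rad/s.
I_d = C dV/dt, so |I_d|_max = C V₀ ω = (1.235×10^-10)(13.7)(1780) = 3.01×10^-6 A.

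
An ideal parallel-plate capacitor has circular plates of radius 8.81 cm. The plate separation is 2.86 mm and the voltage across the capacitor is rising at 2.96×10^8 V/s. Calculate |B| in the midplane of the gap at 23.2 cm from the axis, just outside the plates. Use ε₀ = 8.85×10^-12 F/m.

With E = V/d, dE/dt = 1.035×10^11 V/(m·s) and πR² = 0.02438 m², giving I_d = ε₀ πR² dE/dt = 0.02233 A.
With r > R the enclosed displacement current is the full I_d; B = μ₀ I_d / (2πr) = 1.93×10^-8 T.

1.93×10^-8 T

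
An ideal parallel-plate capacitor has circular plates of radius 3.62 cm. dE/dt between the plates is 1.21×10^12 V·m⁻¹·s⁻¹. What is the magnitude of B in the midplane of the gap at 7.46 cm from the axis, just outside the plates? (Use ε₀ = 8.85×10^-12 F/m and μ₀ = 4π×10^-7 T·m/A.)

Through the whole plate area (πR² = 4.117×10^-3 m²), I_d = ε₀ πR² dE/dt = 0.04409 A.
For r ≥ R the full I_d is enclosed: B = μ₀ I_d/(2πr) = (4π×10^-7)(0.04409)/(2π·0.0746) = 1.18×10^-7 T.

1.18×10^-7 T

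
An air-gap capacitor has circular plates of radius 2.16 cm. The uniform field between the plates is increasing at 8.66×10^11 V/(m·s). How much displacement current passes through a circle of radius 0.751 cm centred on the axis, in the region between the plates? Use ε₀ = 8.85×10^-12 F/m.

1.36×10^-3 A

Total displacement current: I_d = ε₀(πR²)(dE/dt) = (8.85×10^-12)(1.466×10^-3)(8.66×10^11) = 0.01124 A.
The field is uniform, so I_d,enc = I_d (r/R)² = (0.01124)(0.751/2.16)² = 1.36×10^-3 A.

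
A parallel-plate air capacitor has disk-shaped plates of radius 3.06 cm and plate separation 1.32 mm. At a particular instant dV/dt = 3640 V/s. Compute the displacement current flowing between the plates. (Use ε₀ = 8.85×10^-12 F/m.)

7.18×10^-8 A

E = V/d so dE/dt = (dV/dt)/d = 2.758×10^6 V/(m·s), and I_d = ε₀ A dE/dt = (8.85×10^-12)(2.942×10^-3)(2.758×10^6) = 7.18×10^-8 A.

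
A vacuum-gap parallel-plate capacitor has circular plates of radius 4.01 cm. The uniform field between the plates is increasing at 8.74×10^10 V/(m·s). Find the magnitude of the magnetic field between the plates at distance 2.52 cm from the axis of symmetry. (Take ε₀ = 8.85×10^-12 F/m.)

Total displacement current: I_d = ε₀(πR²)(dE/dt) = (8.85×10^-12)(5.052×10^-3)(8.74×10^10) = 3.908×10^-3 A.
For r < R the Ampère–Maxwell law gives B(2πr) = μ₀ I_d (r²/R²), so B = μ₀ I_d r/(2πR²) = (4π×10^-7)(3.908×10^-3)(0.0252)/(2π·0.0401²) = 1.22×10^-8 T.

1.22×10^-8 T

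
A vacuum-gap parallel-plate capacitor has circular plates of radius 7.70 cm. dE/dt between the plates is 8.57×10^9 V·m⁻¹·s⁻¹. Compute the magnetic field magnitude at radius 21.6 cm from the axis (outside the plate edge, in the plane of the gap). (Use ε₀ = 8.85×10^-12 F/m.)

Through the whole plate area (πR² = 0.01863 m²), I_d = ε₀ πR² dE/dt = 1.413×10^-3 A.
With r > R the enclosed displacement current is the full I_d; B = μ₀ I_d / (2πr) = 1.31×10^-9 T.

1.31×10^-9 T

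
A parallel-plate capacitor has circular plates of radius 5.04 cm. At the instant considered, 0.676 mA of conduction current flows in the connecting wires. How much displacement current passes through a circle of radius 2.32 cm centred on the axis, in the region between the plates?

1.43×10^-4 A

By continuity the displacement current in the gap matches the conduction current: I_d = 6.76×10^-4 A.
Since J_d is uniform, the enclosed fraction is (r/R)² = 0.2119, giving I_d,enc = 1.43×10^-4 A.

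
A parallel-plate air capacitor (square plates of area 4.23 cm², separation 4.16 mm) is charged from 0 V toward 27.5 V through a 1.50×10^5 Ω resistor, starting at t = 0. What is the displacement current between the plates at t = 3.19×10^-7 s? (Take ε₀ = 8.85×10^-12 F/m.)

C = ε₀A/d = (8.85×10^-12)(4.23×10^-4)/(4.16×10^-3) = 8.999×10^-13 F, so τ = RC = 1.350×10^-7 s.
The conduction current is I(t) = (V₀/R) e^(−t/τ), and the displacement current between the plates equals it.
t/τ = 2.363; I_d = (27.5/1.50×10^5) · e^(−2.363) = (1.833×10^-4)(0.09414) = 1.73×10^-5 A.

1.73×10^-5 A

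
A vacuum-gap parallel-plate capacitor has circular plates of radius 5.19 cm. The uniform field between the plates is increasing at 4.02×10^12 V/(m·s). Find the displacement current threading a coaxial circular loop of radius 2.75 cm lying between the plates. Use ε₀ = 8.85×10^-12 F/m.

0.0845 A

Total displacement current: I_d = ε₀(πR²)(dE/dt) = (8.85×10^-12)(8.462×10^-3)(4.02×10^12) = 0.3011 A.
The field is uniform, so I_d,enc = I_d (r/R)² = (0.3011)(2.75/5.19)² = 0.0845 A.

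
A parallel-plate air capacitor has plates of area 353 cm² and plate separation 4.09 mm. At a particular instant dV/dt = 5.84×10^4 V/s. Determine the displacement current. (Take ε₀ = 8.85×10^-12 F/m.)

4.46×10^-6 A

E = V/d so dE/dt = (dV/dt)/d = 1.428×10^7 V/(m·s), and I_d = ε₀ A dE/dt = (8.85×10^-12)(0.0353)(1.428×10^7) = 4.46×10^-6 A.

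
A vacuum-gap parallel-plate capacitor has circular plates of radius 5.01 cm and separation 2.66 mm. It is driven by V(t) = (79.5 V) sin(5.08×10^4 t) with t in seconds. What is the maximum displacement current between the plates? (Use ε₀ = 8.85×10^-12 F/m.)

1.06×10^-4 A

The displacement current equals the conduction current C dV/dt, which peaks at C V₀ ω.
With C = ε₀A/d = (8.85×10^-12)(7.885×10^-3)/(2.66×10^-3) = 2.623×10^-11 F and ω = 5.08×10^4 rad/s, I_d,max = (2.623×10^-11)(79.5)(5.08×10^4) = 1.06×10^-4 A.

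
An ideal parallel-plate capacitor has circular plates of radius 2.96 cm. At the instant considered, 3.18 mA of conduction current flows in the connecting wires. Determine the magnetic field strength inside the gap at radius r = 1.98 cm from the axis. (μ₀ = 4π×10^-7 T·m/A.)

1.44×10^-8 T

By continuity the displacement current in the gap matches the conduction current: I_d = 3.18×10^-3 A.
An Ampèrian loop of radius r encloses a fraction (r/R)² of I_d. Then B·2πr = μ₀ I_d (r/R)², giving B = μ₀ I_d r/(2πR²) = 1.44×10^-8 T.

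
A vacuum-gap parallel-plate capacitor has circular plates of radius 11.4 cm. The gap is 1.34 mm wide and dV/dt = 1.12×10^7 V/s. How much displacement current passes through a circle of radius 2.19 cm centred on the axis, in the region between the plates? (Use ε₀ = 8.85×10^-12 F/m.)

dE/dt = (dV/dt)/d = 8.358×10^9 V/(m·s); I_d = ε₀(πR²)(dE/dt) = (8.85×10^-12)(0.04083)(8.358×10^9) = 3.020×10^-3 A.
Since J_d is uniform, the enclosed fraction is (r/R)² = 0.03690, giving I_d,enc = 1.11×10^-4 A.

1.11×10^-4 A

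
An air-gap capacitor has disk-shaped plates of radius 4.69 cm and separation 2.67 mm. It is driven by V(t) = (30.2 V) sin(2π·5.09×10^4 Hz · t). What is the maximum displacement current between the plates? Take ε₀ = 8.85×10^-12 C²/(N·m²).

2.21×10^-4 A

C = ε₀A/d = (8.85×10^-12)(6.910×10^-3)/(2.67×10^-3) = 2.290×10^-11 F; ω = 2πf = 3.198×10^5 rad/s.
I_d = C dV/dt, so |I_d|_max = C V₀ ω = (2.290×10^-11)(30.2)(3.198×10^5) = 2.21×10^-4 A.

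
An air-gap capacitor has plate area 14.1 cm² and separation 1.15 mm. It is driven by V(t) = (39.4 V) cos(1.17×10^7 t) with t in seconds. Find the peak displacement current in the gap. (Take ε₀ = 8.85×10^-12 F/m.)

C = ε₀A/d = (8.85×10^-12)(1.41×10^-3)/(1.15×10^-3) = 1.085×10^-11 F; ω = 1.17×10^7 rad/s.
I_d = C dV/dt, so |I_d|_max = C V₀ ω = (1.085×10^-11)(39.4)(1.17×10^7) = 5.00×10^-3 A.

5.00×10^-3 A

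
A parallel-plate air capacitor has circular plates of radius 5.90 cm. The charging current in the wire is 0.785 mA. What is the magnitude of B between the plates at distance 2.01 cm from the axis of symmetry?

9.07×10^-10 T

No conduction current crosses the gap, so I_d there equals the 7.85×10^-4 A in the leads.
For r < R the Ampère–Maxwell law gives B(2πr) = μ₀ I_d (r²/R²), so B = μ₀ I_d r/(2πR²) = (4π×10^-7)(7.85×10^-4)(0.0201)/(2π·0.0590²) = 9.07×10^-10 T.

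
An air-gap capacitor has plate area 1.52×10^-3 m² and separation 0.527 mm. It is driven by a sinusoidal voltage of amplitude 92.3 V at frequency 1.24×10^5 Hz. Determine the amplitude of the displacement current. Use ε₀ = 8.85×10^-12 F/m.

C = ε₀A/d = (8.85×10^-12)(1.52×10^-3)/(5.27×10^-4) = 2.553×10^-11 F; ω = 2πf = 7.791×10^5 rad/s.
I_d = C dV/dt, so |I_d|_max = C V₀ ω = (2.553×10^-11)(92.3)(7.791×10^5) = 1.84×10^-3 A.

1.84×10^-3 A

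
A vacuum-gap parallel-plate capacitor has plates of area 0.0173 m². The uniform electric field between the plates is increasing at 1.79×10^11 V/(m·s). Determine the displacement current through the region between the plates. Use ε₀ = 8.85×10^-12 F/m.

0.0274 A

The displacement current is ε₀ times dΦ_E/dt = ε₀ A dE/dt = (8.85×10^-12)(0.0173)(1.79×10^11) = 0.0274 A.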